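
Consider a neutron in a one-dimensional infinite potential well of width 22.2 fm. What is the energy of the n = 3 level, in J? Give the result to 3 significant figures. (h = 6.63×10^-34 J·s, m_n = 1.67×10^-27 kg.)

E_3 = 6.01×10^-13 J

For an infinite well E_n = n²h²/(8m_nL²), so E_1 = h²/(8m_nL²) = (6.63×10^-34)²/(8·1.67×10^-27·(2.22×10^-14 m)²) = 6.676×10^-14 J.
Then E_3 = 3²·E_1 = 9·6.676×10^-14 J = 6.01×10^-13 J.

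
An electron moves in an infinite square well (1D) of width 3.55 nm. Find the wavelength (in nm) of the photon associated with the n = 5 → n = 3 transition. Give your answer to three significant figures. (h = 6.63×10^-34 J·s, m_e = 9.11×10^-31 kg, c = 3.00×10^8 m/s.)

λ = 2.60×10^3 nm

E_1 = h²/(8m_eL²) = 4.786×10^-21 J, so ΔE = (5² − 3²)E_1 = 7.658×10^-20 J.
λ = hc/ΔE = (6.63×10^-34·3.00×10^8)/7.658×10^-20 = 2.60×10^-6 m = 2.60×10^3 nm.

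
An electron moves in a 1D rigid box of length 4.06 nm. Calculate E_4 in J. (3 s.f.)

E_4 = 5.85×10^-20 J

For an infinite well E_n = n²h²/(8m_eL²), so E_1 = h²/(8m_eL²) = (6.626×10^-34)²/(8·9.109×10^-31·(4.06×10^-9 m)²) = 3.655×10^-21 J.
Then E_4 = 4²·E_1 = 16·3.655×10^-21 J = 5.85×10^-20 J.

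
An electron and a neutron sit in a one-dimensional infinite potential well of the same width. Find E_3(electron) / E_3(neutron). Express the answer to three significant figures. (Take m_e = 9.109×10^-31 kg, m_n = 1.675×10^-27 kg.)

E_n ∝ 1/m at fixed n and L, so the ratio is m_n/m_e = 1.675×10^-27/9.109×10^-31 = 1.84×10^3.

1.84×10^3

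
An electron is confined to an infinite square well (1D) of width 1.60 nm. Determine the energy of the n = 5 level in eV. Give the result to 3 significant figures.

E_5 = 3.67 eV

For an infinite well E_n = n²h²/(8m_eL²), so E_1 = h²/(8m_eL²) = (6.626×10^-34)²/(8·9.109×10^-31·(1.60×10^-9 m)²) = 2.353×10^-20 J.
Then E_5 = 5²·E_1 = 25·2.353×10^-20 J = 5.883×10^-19 J.
Converting, E_5 = 5.883×10^-19 J / (1.602×10^-19 J/eV) = 3.67 eV.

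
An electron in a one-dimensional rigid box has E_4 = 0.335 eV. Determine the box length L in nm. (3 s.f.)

L = 4.24 nm

From E_n = n²h²/(8m_eL²), L = n·h/√(8m_eE_n).
E_4 = 0.335 eV = 5.367×10^-20 J, so L = 4·6.626×10^-34/√(8·9.109×10^-31·5.367×10^-20) = 4.24×10^-9 m = 4.24 nm.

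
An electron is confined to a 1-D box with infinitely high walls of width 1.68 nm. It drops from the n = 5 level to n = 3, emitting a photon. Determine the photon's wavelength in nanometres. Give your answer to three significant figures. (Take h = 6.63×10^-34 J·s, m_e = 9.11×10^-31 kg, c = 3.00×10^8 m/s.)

λ = 582 nm

E_1 = h²/(8m_eL²) = 2.137×10^-20 J, so ΔE = (5² − 3²)E_1 = 3.419×10^-19 J.
λ = hc/ΔE = (6.63×10^-34·3.00×10^8)/3.419×10^-19 = 5.82×10^-7 m = 582 nm.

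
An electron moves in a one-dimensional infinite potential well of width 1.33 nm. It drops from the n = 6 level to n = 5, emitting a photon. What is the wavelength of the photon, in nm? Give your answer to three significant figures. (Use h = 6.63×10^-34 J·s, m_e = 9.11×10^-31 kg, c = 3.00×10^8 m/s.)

λ = 530 nm

E_1 = h²/(8m_eL²) = 3.410×10^-20 J, so ΔE = (6² − 5²)E_1 = 3.751×10^-19 J.
λ = hc/ΔE = (6.63×10^-34·3.00×10^8)/3.751×10^-19 = 5.30×10^-7 m = 530 nm.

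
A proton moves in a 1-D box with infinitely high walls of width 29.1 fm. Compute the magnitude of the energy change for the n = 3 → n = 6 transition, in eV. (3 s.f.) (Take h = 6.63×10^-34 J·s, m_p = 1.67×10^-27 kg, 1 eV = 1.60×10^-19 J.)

E_1 = h²/(8m_pL²) = 3.885×10^-14 J.
|ΔE| = |3² − 6²|·E_1 = 27·3.885×10^-14 J = 1.049×10^-12 J = 6.56×10^6 eV.

|ΔE| = 6.56×10^6 eV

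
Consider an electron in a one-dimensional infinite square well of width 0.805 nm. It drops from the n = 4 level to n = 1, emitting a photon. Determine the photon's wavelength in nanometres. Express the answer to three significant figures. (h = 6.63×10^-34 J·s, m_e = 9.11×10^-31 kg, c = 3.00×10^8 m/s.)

λ = 142 nm

E_1 = h²/(8m_eL²) = 9.307×10^-20 J, so ΔE = (4² − 1²)E_1 = 1.396×10^-18 J.
λ = hc/ΔE = (6.63×10^-34·3.00×10^8)/1.396×10^-18 = 1.42×10^-7 m = 142 nm.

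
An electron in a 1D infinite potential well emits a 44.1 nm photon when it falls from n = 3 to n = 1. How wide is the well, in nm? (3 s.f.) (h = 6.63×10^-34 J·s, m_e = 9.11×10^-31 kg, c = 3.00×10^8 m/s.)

The photon carries ΔE = hc/λ = 6.63×10^-34·3.00×10^8/4.41×10^-8 m = 4.510×10^-18 J.
Since ΔE = (3² − 1²)E_1, E_1 = 5.637×10^-19 J, and L = h/√(8m_eE_1) = 3.27×10^-10 m = 0.327 nm.

L = 0.327 nm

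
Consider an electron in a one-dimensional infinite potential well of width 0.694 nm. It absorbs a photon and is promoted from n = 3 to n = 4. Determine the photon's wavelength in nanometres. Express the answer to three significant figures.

E_1 = h²/(8m_eL²) = 1.251×10^-19 J, so ΔE = (4² − 3²)E_1 = 8.757×10^-19 J.
λ = hc/ΔE = (6.626×10^-34·2.998×10^8)/8.757×10^-19 = 2.27×10^-7 m = 227 nm.

λ = 227 nm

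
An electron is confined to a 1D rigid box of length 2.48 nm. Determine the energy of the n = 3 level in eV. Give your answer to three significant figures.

E_3 = 0.550 eV

For an infinite well E_n = n²h²/(8m_eL²), so E_1 = h²/(8m_eL²) = (6.626×10^-34)²/(8·9.109×10^-31·(2.48×10^-9 m)²) = 9.796×10^-21 J.
Then E_3 = 3²·E_1 = 9·9.796×10^-21 J = 8.816×10^-20 J.
Converting, E_3 = 8.816×10^-20 J / (1.602×10^-19 J/eV) = 0.550 eV.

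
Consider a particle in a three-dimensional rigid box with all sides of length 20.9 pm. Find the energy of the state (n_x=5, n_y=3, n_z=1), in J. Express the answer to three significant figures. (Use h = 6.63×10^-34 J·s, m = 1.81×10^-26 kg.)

For a 3D rectangular well E = (h²/8m)·Σ n_i²/L_i² = (6.63×10^-34)²/(8·1.81×10^-26) · [5²/(20.9 pm)² + 3²/(20.9 pm)² + 1²/(20.9 pm)²].
Evaluating gives E = 2.43×10^-19 J.

E = 2.43×10^-19 J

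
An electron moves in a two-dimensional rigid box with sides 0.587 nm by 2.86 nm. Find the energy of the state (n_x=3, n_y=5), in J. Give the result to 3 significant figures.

For a 2D rectangular well E = (h²/8m_e)·Σ n_i²/L_i² = (6.626×10^-34)²/(8·9.109×10^-31) · [3²/(0.587 nm)² + 5²/(2.86 nm)²].
Evaluating gives E = 1.76×10^-18 J.

E = 1.76×10^-18 J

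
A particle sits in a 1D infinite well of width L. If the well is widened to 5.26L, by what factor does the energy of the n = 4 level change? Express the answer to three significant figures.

E_n ∝ 1/L², so the energy scales by 1/5.26² = 0.0361.

0.0361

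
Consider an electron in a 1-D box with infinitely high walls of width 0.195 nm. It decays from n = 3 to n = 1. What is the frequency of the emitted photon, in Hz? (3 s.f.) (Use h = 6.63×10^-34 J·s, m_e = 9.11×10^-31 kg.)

E_1 = h²/(8m_eL²) = 1.586×10^-18 J and ΔE = (3² − 1²)E_1 = 1.269×10^-17 J.
f = ΔE/h = 1.269×10^-17/6.63×10^-34 = 1.91×10^16 Hz.

f = 1.91×10^16 Hz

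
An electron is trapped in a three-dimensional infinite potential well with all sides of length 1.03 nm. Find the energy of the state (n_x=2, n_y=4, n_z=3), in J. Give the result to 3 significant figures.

For a 3D rectangular well E = (h²/8m_e)·Σ n_i²/L_i² = (6.626×10^-34)²/(8·9.109×10^-31) · [2²/(1.03 nm)² + 4²/(1.03 nm)² + 3²/(1.03 nm)²].
Evaluating gives E = 1.65×10^-18 J.

E = 1.65×10^-18 J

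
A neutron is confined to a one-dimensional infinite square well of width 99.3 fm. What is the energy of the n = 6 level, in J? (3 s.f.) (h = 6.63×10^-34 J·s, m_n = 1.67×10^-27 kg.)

E_6 = 1.20×10^-13 J

For an infinite well E_n = n²h²/(8m_nL²), so E_1 = h²/(8m_nL²) = (6.63×10^-34)²/(8·1.67×10^-27·(9.93×10^-14 m)²) = 3.337×10^-15 J.
Then E_6 = 6²·E_1 = 36·3.337×10^-15 J = 1.20×10^-13 J.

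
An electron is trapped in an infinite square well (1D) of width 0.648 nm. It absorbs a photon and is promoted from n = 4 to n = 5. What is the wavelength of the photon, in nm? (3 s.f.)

E_1 = h²/(8m_eL²) = 1.435×10^-19 J, so ΔE = (5² − 4²)E_1 = 1.292×10^-18 J.
λ = hc/ΔE = (6.626×10^-34·2.998×10^8)/1.292×10^-18 = 1.54×10^-7 m = 154 nm.

λ = 154 nm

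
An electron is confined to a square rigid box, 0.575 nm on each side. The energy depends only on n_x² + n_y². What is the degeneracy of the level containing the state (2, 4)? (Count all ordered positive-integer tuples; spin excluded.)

degeneracy = 2

The level has n_x² + n_y² = 20. The ordered positive-integer solutions are (2, 4), (4, 2).
That gives 2 states.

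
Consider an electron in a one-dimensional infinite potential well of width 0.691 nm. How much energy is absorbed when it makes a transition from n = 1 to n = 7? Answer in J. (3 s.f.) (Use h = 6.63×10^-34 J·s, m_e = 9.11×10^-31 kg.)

|ΔE| = 6.06×10^-18 J

E_1 = h²/(8m_eL²) = 1.263×10^-19 J.
|ΔE| = |1² − 7²|·E_1 = 48·1.263×10^-19 J = 6.06×10^-18 J.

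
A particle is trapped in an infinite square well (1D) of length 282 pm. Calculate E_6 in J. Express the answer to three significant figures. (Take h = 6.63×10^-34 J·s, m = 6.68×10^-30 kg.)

For an infinite well E_n = n²h²/(8mL²), so E_1 = h²/(8mL²) = (6.63×10^-34)²/(8·6.68×10^-30·(2.82×10^-10 m)²) = 1.034×10^-19 J.
Then E_6 = 6²·E_1 = 36·1.034×10^-19 J = 3.72×10^-18 J.

E_6 = 3.72×10^-18 J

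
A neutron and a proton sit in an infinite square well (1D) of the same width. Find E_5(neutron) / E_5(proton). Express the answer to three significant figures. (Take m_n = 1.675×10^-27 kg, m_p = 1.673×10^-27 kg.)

0.999

E_n ∝ 1/m at fixed n and L, so the ratio is m_p/m_n = 1.673×10^-27/1.675×10^-27 = 0.999.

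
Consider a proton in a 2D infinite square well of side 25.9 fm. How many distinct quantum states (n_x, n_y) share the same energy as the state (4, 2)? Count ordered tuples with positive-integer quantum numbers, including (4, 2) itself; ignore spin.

The level has n_x² + n_y² = 20. The ordered positive-integer solutions are (2, 4), (4, 2).
That gives 2 states.

degeneracy = 2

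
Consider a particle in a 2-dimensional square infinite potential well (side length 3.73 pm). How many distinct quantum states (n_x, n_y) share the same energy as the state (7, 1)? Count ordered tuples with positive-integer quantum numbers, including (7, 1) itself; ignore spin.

degeneracy = 3

The level has n_x² + n_y² = 50. The ordered positive-integer solutions are (1, 7), (5, 5), (7, 1).
That gives 3 states.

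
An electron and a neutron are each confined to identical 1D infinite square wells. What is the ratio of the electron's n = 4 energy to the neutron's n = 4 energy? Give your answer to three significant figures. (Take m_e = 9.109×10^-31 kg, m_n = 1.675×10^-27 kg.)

1.84×10^3

E_n ∝ 1/m at fixed n and L, so the ratio is m_n/m_e = 1.675×10^-27/9.109×10^-31 = 1.84×10^3.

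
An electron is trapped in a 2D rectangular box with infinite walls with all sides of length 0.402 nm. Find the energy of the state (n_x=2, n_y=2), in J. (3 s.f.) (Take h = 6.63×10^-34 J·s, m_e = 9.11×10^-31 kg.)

E = 2.99×10^-18 J

For a 2D rectangular well E = (h²/8m_e)·Σ n_i²/L_i² = (6.63×10^-34)²/(8·9.11×10^-31) · [2²/(0.402 nm)² + 2²/(0.402 nm)²].
Evaluating gives E = 2.99×10^-18 J.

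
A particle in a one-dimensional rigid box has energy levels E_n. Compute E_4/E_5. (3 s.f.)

E_n ∝ n², so E_4/E_5 = 4²/5² = 16/25 = 0.640.

0.640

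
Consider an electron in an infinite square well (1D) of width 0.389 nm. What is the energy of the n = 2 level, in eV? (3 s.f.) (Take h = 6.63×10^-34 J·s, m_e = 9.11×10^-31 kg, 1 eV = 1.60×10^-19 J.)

E_2 = 9.96 eV

For an infinite well E_n = n²h²/(8m_eL²), so E_1 = h²/(8m_eL²) = (6.63×10^-34)²/(8·9.11×10^-31·(3.89×10^-10 m)²) = 3.986×10^-19 J.
Then E_2 = 2²·E_1 = 4·3.986×10^-19 J = 1.594×10^-18 J.
Converting, E_2 = 1.594×10^-18 J / (1.60×10^-19 J/eV) = 9.96 eV.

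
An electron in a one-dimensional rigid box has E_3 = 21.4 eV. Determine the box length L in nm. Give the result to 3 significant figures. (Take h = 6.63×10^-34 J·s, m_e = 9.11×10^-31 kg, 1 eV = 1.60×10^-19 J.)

L = 0.398 nm

From E_n = n²h²/(8m_eL²), L = n·h/√(8m_eE_n).
E_3 = 21.4 eV = 3.424×10^-18 J, so L = 3·6.63×10^-34/√(8·9.11×10^-31·3.424×10^-18) = 3.98×10^-10 m = 0.398 nm.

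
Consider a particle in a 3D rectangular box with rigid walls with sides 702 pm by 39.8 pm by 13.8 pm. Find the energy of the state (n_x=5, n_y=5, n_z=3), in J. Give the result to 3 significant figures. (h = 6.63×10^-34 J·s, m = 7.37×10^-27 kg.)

E = 4.70×10^-19 J

For a 3D rectangular well E = (h²/8m)·Σ n_i²/L_i² = (6.63×10^-34)²/(8·7.37×10^-27) · [5²/(702 pm)² + 5²/(39.8 pm)² + 3²/(13.8 pm)²].
Evaluating gives E = 4.70×10^-19 J.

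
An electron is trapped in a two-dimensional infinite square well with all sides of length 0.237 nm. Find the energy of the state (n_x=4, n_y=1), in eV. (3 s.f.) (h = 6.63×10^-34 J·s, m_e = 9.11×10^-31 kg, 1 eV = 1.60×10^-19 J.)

E = 114 eV

For a 2D rectangular well E = (h²/8m_e)·Σ n_i²/L_i² = (6.63×10^-34)²/(8·9.11×10^-31) · [4²/(0.237 nm)² + 1²/(0.237 nm)²].
Evaluating gives E = 1.825×10^-17 J = 114 eV.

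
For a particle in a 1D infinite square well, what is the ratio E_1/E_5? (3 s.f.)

0.0400

E_n ∝ n², so E_1/E_5 = 1²/5² = 1/25 = 0.0400.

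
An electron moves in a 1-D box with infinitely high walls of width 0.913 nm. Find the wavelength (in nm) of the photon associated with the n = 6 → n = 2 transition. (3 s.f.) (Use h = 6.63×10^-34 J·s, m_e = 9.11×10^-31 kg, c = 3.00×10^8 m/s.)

E_1 = h²/(8m_eL²) = 7.236×10^-20 J, so ΔE = (6² − 2²)E_1 = 2.316×10^-18 J.
λ = hc/ΔE = (6.63×10^-34·3.00×10^8)/2.316×10^-18 = 8.59×10^-8 m = 85.9 nm.

λ = 85.9 nm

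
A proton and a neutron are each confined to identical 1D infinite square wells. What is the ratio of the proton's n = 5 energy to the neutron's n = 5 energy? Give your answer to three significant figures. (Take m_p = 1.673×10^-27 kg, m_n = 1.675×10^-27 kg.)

1.00

E_n ∝ 1/m at fixed n and L, so the ratio is m_n/m_p = 1.675×10^-27/1.673×10^-27 = 1.00.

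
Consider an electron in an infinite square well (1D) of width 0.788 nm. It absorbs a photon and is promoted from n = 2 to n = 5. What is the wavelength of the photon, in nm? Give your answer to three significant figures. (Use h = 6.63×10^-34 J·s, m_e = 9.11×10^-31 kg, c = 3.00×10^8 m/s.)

E_1 = h²/(8m_eL²) = 9.713×10^-20 J, so ΔE = (5² − 2²)E_1 = 2.040×10^-18 J.
λ = hc/ΔE = (6.63×10^-34·3.00×10^8)/2.040×10^-18 = 9.75×10^-8 m = 97.5 nm.

λ = 97.5 nm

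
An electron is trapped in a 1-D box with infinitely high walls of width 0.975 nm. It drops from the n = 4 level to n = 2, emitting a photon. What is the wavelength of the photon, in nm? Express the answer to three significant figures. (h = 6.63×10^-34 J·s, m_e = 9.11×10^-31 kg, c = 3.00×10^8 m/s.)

λ = 261 nm

E_1 = h²/(8m_eL²) = 6.345×10^-20 J, so ΔE = (4² − 2²)E_1 = 7.614×10^-19 J.
λ = hc/ΔE = (6.63×10^-34·3.00×10^8)/7.614×10^-19 = 2.61×10^-7 m = 261 nm.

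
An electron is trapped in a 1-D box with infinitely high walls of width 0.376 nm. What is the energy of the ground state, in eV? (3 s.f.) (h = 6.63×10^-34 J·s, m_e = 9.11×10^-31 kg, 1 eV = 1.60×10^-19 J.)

E_1 = 2.67 eV

For an infinite well E_n = n²h²/(8m_eL²), so E_1 = h²/(8m_eL²) = (6.63×10^-34)²/(8·9.11×10^-31·(3.76×10^-10 m)²) = 4.266×10^-19 J.
Converting, E_1 = 4.266×10^-19 J / (1.60×10^-19 J/eV) = 2.67 eV.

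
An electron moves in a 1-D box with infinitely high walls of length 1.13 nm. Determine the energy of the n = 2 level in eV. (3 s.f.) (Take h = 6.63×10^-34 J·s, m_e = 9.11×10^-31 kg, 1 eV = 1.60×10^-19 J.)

E_2 = 1.18 eV

For an infinite well E_n = n²h²/(8m_eL²), so E_1 = h²/(8m_eL²) = (6.63×10^-34)²/(8·9.11×10^-31·(1.13×10^-9 m)²) = 4.723×10^-20 J.
Then E_2 = 2²·E_1 = 4·4.723×10^-20 J = 1.889×10^-19 J.
Converting, E_2 = 1.889×10^-19 J / (1.60×10^-19 J/eV) = 1.18 eV.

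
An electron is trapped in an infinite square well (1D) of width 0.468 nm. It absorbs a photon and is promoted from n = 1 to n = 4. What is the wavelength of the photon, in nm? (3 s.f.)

λ = 48.1 nm

E_1 = h²/(8m_eL²) = 2.751×10^-19 J, so ΔE = (4² − 1²)E_1 = 4.126×10^-18 J.
λ = hc/ΔE = (6.626×10^-34·2.998×10^8)/4.126×10^-18 = 4.81×10^-8 m = 48.1 nm.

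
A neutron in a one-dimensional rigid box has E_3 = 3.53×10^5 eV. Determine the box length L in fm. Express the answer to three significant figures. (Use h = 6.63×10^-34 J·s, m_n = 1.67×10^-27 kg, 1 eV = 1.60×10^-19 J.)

L = 72.4 fm

From E_n = n²h²/(8m_nL²), L = n·h/√(8m_nE_n).
E_3 = 3.53×10^5 eV = 5.648×10^-14 J, so L = 3·6.63×10^-34/√(8·1.67×10^-27·5.648×10^-14) = 7.24×10^-14 m = 72.4 fm.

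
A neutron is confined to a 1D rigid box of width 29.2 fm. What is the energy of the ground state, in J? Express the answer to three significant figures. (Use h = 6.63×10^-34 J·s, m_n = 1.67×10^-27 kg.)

For an infinite well E_n = n²h²/(8m_nL²), so E_1 = h²/(8m_nL²) = (6.63×10^-34)²/(8·1.67×10^-27·(2.92×10^-14 m)²) = 3.859×10^-14 J.

E_1 = 3.86×10^-14 J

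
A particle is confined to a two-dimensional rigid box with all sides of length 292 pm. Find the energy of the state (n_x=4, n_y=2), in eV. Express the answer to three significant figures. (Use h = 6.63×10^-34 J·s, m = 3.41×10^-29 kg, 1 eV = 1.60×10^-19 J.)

E = 2.36 eV

For a 2D rectangular well E = (h²/8m)·Σ n_i²/L_i² = (6.63×10^-34)²/(8·3.41×10^-29) · [4²/(292 pm)² + 2²/(292 pm)²].
Evaluating gives E = 3.780×10^-19 J = 2.36 eV.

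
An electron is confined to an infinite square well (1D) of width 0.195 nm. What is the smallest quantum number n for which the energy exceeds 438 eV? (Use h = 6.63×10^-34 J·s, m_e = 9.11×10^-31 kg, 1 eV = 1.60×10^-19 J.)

E_1 = h²/(8m_eL²) = 1.586×10^-18 J = 9.913 eV.
Need n² > 438/9.913 = 44.18, i.e. n > 6.647.
The smallest integer satisfying this is n = 7.

n = 7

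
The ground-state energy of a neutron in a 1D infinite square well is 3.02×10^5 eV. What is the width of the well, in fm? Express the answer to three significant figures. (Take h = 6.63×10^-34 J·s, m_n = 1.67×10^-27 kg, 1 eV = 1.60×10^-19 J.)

L = 26.1 fm

From E_n = n²h²/(8m_nL²), L = n·h/√(8m_nE_n).
E_1 = 3.02×10^5 eV = 4.832×10^-14 J, so L = 1·6.63×10^-34/√(8·1.67×10^-27·4.832×10^-14) = 2.61×10^-14 m = 26.1 fm.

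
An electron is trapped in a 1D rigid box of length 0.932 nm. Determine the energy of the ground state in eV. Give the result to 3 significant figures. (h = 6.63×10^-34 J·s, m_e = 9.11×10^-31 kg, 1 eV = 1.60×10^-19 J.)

For an infinite well E_n = n²h²/(8m_eL²), so E_1 = h²/(8m_eL²) = (6.63×10^-34)²/(8·9.11×10^-31·(9.32×10^-10 m)²) = 6.944×10^-20 J.
Converting, E_1 = 6.944×10^-20 J / (1.60×10^-19 J/eV) = 0.434 eV.

E_1 = 0.434 eV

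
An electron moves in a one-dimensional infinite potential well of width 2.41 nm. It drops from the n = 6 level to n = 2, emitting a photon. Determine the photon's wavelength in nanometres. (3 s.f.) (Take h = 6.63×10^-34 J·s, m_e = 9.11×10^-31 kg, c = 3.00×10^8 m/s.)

λ = 599 nm

E_1 = h²/(8m_eL²) = 1.038×10^-20 J, so ΔE = (6² − 2²)E_1 = 3.322×10^-19 J.
λ = hc/ΔE = (6.63×10^-34·3.00×10^8)/3.322×10^-19 = 5.99×10^-7 m = 599 nm.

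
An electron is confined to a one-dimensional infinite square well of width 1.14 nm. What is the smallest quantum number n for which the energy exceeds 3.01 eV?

n = 4

E_1 = h²/(8m_eL²) = 4.636×10^-20 J = 0.2894 eV.
Need n² > 3.01/0.2894 = 10.40, i.e. n > 3.225.
The smallest integer satisfying this is n = 4.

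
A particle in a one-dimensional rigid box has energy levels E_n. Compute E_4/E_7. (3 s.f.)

E_n ∝ n², so E_4/E_7 = 4²/7² = 16/49 = 0.327.

0.327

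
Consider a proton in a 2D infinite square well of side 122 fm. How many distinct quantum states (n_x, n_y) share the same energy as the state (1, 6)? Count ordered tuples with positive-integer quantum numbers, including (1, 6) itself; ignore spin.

degeneracy = 2

The level has n_x² + n_y² = 37. The ordered positive-integer solutions are (1, 6), (6, 1).
That gives 2 states.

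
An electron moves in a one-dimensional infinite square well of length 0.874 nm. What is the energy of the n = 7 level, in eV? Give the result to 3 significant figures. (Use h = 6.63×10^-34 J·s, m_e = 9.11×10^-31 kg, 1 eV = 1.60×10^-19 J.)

For an infinite well E_n = n²h²/(8m_eL²), so E_1 = h²/(8m_eL²) = (6.63×10^-34)²/(8·9.11×10^-31·(8.74×10^-10 m)²) = 7.896×10^-20 J.
Then E_7 = 7²·E_1 = 49·7.896×10^-20 J = 3.869×10^-18 J.
Converting, E_7 = 3.869×10^-18 J / (1.60×10^-19 J/eV) = 24.2 eV.

E_7 = 24.2 eV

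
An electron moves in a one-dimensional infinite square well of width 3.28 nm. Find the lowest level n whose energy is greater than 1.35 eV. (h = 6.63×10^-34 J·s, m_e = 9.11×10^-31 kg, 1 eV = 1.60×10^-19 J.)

n = 7

E_1 = h²/(8m_eL²) = 5.606×10^-21 J = 0.03504 eV.
Need n² > 1.35/0.03504 = 38.53, i.e. n > 6.207.
The smallest integer satisfying this is n = 7.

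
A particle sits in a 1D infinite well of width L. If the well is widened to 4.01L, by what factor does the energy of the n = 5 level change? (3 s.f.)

0.0622

E_n ∝ 1/L², so the energy scales by 1/4.01² = 0.0622.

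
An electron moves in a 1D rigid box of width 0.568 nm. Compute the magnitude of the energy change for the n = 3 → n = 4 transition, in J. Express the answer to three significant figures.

|ΔE| = 1.31×10^-18 J

E_1 = h²/(8m_eL²) = 1.867×10^-19 J.
|ΔE| = |3² − 4²|·E_1 = 7·1.867×10^-19 J = 1.31×10^-18 J.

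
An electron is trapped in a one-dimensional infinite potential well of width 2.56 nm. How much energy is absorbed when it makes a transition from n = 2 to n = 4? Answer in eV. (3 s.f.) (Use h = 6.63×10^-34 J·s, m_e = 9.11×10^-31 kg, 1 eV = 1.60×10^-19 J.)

|ΔE| = 0.690 eV

E_1 = h²/(8m_eL²) = 9.203×10^-21 J.
|ΔE| = |2² − 4²|·E_1 = 12·9.203×10^-21 J = 1.104×10^-19 J = 0.690 eV.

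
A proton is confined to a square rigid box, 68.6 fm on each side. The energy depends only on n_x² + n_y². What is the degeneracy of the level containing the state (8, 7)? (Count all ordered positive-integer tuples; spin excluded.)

The level has n_x² + n_y² = 113. The ordered positive-integer solutions are (7, 8), (8, 7).
That gives 2 states.

degeneracy = 2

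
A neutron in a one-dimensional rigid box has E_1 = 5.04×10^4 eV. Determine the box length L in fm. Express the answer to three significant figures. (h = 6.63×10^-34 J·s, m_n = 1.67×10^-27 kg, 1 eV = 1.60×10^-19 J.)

From E_n = n²h²/(8m_nL²), L = n·h/√(8m_nE_n).
E_1 = 5.04×10^4 eV = 8.064×10^-15 J, so L = 1·6.63×10^-34/√(8·1.67×10^-27·8.064×10^-15) = 6.39×10^-14 m = 63.9 fm.

L = 63.9 fm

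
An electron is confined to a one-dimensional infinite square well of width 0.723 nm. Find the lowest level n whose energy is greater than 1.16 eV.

n = 2

E_1 = h²/(8m_eL²) = 1.153×10^-19 J = 0.7197 eV.
Need n² > 1.16/0.7197 = 1.612, i.e. n > 1.270.
The smallest integer satisfying this is n = 2.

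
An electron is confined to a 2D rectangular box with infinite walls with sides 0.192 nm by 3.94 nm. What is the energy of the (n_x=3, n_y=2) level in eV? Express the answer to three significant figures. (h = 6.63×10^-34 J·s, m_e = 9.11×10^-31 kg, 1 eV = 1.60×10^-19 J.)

For a 2D rectangular well E = (h²/8m_e)·Σ n_i²/L_i² = (6.63×10^-34)²/(8·9.11×10^-31) · [3²/(0.192 nm)² + 2²/(3.94 nm)²].
Evaluating gives E = 1.474×10^-17 J = 92.1 eV.

E = 92.1 eV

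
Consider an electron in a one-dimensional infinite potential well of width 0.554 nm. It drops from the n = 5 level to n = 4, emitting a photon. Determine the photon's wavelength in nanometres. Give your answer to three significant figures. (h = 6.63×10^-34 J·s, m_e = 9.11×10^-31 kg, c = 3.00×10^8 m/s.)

λ = 112 nm

E_1 = h²/(8m_eL²) = 1.965×10^-19 J, so ΔE = (5² − 4²)E_1 = 1.768×10^-18 J.
λ = hc/ΔE = (6.63×10^-34·3.00×10^8)/1.768×10^-18 = 1.12×10^-7 m = 112 nm.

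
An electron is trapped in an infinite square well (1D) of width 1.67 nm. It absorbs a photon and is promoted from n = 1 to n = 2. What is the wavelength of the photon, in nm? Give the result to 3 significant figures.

λ = 3.07×10^3 nm

E_1 = h²/(8m_eL²) = 2.160×10^-20 J, so ΔE = (2² − 1²)E_1 = 6.480×10^-20 J.
λ = hc/ΔE = (6.626×10^-34·2.998×10^8)/6.480×10^-20 = 3.07×10^-6 m = 3.07×10^3 nm.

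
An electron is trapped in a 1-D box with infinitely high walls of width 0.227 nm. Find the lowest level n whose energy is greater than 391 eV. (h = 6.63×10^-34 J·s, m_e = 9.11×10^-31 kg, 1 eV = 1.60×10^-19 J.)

E_1 = h²/(8m_eL²) = 1.170×10^-18 J = 7.312 eV.
Need n² > 391/7.312 = 53.47, i.e. n > 7.312.
The smallest integer satisfying this is n = 8.

n = 8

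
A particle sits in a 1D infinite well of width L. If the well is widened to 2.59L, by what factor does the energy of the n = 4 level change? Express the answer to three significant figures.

0.149

E_n ∝ 1/L², so the energy scales by 1/2.59² = 0.149.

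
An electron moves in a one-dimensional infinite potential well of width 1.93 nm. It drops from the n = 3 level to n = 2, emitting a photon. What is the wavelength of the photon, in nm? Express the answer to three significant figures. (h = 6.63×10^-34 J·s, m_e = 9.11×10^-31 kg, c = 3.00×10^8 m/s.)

E_1 = h²/(8m_eL²) = 1.619×10^-20 J, so ΔE = (3² − 2²)E_1 = 8.095×10^-20 J.
λ = hc/ΔE = (6.63×10^-34·3.00×10^8)/8.095×10^-20 = 2.46×10^-6 m = 2.46×10^3 nm.

λ = 2.46×10^3 nm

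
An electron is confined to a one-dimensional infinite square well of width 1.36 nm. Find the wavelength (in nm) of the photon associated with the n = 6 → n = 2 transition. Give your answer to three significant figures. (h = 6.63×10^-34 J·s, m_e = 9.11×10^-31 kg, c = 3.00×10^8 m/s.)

E_1 = h²/(8m_eL²) = 3.261×10^-20 J, so ΔE = (6² − 2²)E_1 = 1.044×10^-18 J.
λ = hc/ΔE = (6.63×10^-34·3.00×10^8)/1.044×10^-18 = 1.91×10^-7 m = 191 nm.

λ = 191 nm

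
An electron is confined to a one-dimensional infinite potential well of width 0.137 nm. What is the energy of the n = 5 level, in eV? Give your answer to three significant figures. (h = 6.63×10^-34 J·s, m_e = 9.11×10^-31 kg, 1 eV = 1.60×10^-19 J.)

E_5 = 502 eV

For an infinite well E_n = n²h²/(8m_eL²), so E_1 = h²/(8m_eL²) = (6.63×10^-34)²/(8·9.11×10^-31·(1.37×10^-10 m)²) = 3.213×10^-18 J.
Then E_5 = 5²·E_1 = 25·3.213×10^-18 J = 8.033×10^-17 J.
Converting, E_5 = 8.033×10^-17 J / (1.60×10^-19 J/eV) = 502 eV.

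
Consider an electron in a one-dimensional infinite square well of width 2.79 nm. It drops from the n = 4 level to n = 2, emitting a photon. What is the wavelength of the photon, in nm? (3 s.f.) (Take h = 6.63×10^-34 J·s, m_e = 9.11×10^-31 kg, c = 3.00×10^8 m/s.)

λ = 2.14×10^3 nm

E_1 = h²/(8m_eL²) = 7.748×10^-21 J, so ΔE = (4² − 2²)E_1 = 9.298×10^-20 J.
λ = hc/ΔE = (6.63×10^-34·3.00×10^8)/9.298×10^-20 = 2.14×10^-6 m = 2.14×10^3 nm.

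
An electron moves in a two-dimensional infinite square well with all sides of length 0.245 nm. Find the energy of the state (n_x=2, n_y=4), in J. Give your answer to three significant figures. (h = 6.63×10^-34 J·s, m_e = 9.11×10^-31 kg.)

For a 2D rectangular well E = (h²/8m_e)·Σ n_i²/L_i² = (6.63×10^-34)²/(8·9.11×10^-31) · [2²/(0.245 nm)² + 4²/(0.245 nm)²].
Evaluating gives E = 2.01×10^-17 J.

E = 2.01×10^-17 J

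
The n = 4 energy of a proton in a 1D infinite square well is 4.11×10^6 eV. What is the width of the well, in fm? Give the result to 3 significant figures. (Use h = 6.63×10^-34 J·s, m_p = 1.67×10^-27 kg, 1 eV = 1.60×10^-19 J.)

L = 28.3 fm

From E_n = n²h²/(8m_pL²), L = n·h/√(8m_pE_n).
E_4 = 4.11×10^6 eV = 6.576×10^-13 J, so L = 4·6.63×10^-34/√(8·1.67×10^-27·6.576×10^-13) = 2.83×10^-14 m = 28.3 fm.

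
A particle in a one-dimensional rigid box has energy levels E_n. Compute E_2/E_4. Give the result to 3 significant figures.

0.250

E_n ∝ n², so E_2/E_4 = 2²/4² = 4/16 = 0.250.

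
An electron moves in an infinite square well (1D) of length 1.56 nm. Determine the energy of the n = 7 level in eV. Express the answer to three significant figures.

For an infinite well E_n = n²h²/(8m_eL²), so E_1 = h²/(8m_eL²) = (6.626×10^-34)²/(8·9.109×10^-31·(1.56×10^-9 m)²) = 2.476×10^-20 J.
Then E_7 = 7²·E_1 = 49·2.476×10^-20 J = 1.213×10^-18 J.
Converting, E_7 = 1.213×10^-18 J / (1.602×10^-19 J/eV) = 7.57 eV.

E_7 = 7.57 eV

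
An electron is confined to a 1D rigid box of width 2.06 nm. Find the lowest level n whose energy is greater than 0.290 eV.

n = 2

E_1 = h²/(8m_eL²) = 1.420×10^-20 J = 0.08864 eV.
Need n² > 0.290/0.08864 = 3.272, i.e. n > 1.809.
The smallest integer satisfying this is n = 2.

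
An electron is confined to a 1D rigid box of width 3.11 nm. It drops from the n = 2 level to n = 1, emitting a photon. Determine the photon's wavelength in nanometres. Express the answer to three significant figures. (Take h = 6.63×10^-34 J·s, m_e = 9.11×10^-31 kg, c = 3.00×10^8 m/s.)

λ = 1.06×10^4 nm

E_1 = h²/(8m_eL²) = 6.236×10^-21 J, so ΔE = (2² − 1²)E_1 = 1.871×10^-20 J.
λ = hc/ΔE = (6.63×10^-34·3.00×10^8)/1.871×10^-20 = 1.06×10^-5 m = 1.06×10^4 nm.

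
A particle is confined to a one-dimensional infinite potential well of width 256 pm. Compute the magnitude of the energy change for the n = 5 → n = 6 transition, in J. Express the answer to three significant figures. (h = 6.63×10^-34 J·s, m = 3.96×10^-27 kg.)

E_1 = h²/(8mL²) = 2.117×10^-22 J.
|ΔE| = |5² − 6²|·E_1 = 11·2.117×10^-22 J = 2.33×10^-21 J.

|ΔE| = 2.33×10^-21 J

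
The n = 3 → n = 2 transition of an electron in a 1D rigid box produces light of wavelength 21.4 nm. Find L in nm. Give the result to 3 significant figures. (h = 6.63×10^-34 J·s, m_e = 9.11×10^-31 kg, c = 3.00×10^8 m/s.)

L = 0.180 nm

The photon carries ΔE = hc/λ = 6.63×10^-34·3.00×10^8/2.14×10^-8 m = 9.294×10^-18 J.
Since ΔE = (3² − 2²)E_1, E_1 = 1.859×10^-18 J, and L = h/√(8m_eE_1) = 1.80×10^-10 m = 0.180 nm.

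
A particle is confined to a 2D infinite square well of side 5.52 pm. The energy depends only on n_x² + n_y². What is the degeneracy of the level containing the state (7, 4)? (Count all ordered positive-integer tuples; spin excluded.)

The level has n_x² + n_y² = 65. The ordered positive-integer solutions are (1, 8), (4, 7), (7, 4), (8, 1).
That gives 4 states.

degeneracy = 4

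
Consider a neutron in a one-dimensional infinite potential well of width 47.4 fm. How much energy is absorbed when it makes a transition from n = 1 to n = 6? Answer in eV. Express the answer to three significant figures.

E_1 = h²/(8m_nL²) = 1.458×10^-14 J.
|ΔE| = |1² − 6²|·E_1 = 35·1.458×10^-14 J = 5.103×10^-13 J = 3.19×10^6 eV.

|ΔE| = 3.19×10^6 eV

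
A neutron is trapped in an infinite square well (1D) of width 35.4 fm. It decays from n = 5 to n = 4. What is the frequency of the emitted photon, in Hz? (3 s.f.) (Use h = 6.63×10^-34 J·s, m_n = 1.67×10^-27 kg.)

f = 3.56×10^20 Hz

E_1 = h²/(8m_nL²) = 2.626×10^-14 J and ΔE = (5² − 4²)E_1 = 2.363×10^-13 J.
f = ΔE/h = 2.363×10^-13/6.63×10^-34 = 3.56×10^20 Hz.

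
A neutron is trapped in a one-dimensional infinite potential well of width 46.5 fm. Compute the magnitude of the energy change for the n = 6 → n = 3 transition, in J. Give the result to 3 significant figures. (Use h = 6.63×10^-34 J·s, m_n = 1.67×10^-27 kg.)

E_1 = h²/(8m_nL²) = 1.522×10^-14 J.
|ΔE| = |6² − 3²|·E_1 = 27·1.522×10^-14 J = 4.11×10^-13 J.

|ΔE| = 4.11×10^-13 J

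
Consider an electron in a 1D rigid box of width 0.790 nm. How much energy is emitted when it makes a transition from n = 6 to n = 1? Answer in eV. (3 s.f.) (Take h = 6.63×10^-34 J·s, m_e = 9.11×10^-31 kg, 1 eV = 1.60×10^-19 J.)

|ΔE| = 21.1 eV

E_1 = h²/(8m_eL²) = 9.664×10^-20 J.
|ΔE| = |6² − 1²|·E_1 = 35·9.664×10^-20 J = 3.382×10^-18 J = 21.1 eV.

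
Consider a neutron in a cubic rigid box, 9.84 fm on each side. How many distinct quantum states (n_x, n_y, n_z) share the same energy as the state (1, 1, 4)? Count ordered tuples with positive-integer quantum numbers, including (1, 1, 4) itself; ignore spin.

degeneracy = 3

The level has n_x² + n_y² + n_z² = 18. The ordered positive-integer solutions are (1, 1, 4), (1, 4, 1), (4, 1, 1).
That gives 3 states.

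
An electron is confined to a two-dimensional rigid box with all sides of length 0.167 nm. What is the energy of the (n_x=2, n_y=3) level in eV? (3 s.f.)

For a 2D rectangular well E = (h²/8m_e)·Σ n_i²/L_i² = (6.626×10^-34)²/(8·9.109×10^-31) · [2²/(0.167 nm)² + 3²/(0.167 nm)²].
Evaluating gives E = 2.808×10^-17 J = 175 eV.

E = 175 eV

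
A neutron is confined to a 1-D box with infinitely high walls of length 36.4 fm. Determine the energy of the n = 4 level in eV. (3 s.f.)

For an infinite well E_n = n²h²/(8m_nL²), so E_1 = h²/(8m_nL²) = (6.626×10^-34)²/(8·1.675×10^-27·(3.64×10^-14 m)²) = 2.473×10^-14 J.
Then E_4 = 4²·E_1 = 16·2.473×10^-14 J = 3.957×10^-13 J.
Converting, E_4 = 3.957×10^-13 J / (1.602×10^-19 J/eV) = 2.47×10^6 eV.

E_4 = 2.47×10^6 eV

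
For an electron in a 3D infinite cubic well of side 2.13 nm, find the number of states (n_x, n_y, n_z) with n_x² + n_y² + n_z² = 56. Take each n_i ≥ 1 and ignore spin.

The level has n_x² + n_y² + n_z² = 56. The ordered positive-integer solutions are (2, 4, 6), (2, 6, 4), (4, 2, 6), (4, 6, 2), (6, 2, 4), (6, 4, 2).
That gives 6 states.

degeneracy = 6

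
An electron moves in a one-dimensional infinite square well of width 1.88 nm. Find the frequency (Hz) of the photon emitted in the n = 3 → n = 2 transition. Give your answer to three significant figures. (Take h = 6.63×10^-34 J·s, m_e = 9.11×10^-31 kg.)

E_1 = h²/(8m_eL²) = 1.706×10^-20 J and ΔE = (3² − 2²)E_1 = 8.530×10^-20 J.
f = ΔE/h = 8.530×10^-20/6.63×10^-34 = 1.29×10^14 Hz.

f = 1.29×10^14 Hz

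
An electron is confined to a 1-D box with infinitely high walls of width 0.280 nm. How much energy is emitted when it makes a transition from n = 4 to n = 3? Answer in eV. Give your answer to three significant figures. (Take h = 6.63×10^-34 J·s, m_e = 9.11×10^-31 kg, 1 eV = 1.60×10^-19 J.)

|ΔE| = 33.7 eV

E_1 = h²/(8m_eL²) = 7.693×10^-19 J.
|ΔE| = |4² − 3²|·E_1 = 7·7.693×10^-19 J = 5.385×10^-18 J = 33.7 eV.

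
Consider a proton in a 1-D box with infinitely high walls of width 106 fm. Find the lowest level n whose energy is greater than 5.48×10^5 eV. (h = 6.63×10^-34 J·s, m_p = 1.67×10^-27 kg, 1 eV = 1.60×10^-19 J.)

n = 6

E_1 = h²/(8m_pL²) = 2.928×10^-15 J = 1.830×10^4 eV.
Need n² > 5.48×10^5/1.830×10^4 = 29.95, i.e. n > 5.473.
The smallest integer satisfying this is n = 6.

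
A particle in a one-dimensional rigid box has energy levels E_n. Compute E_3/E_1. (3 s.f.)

E_n ∝ n², so E_3/E_1 = 3²/1² = 9/1 = 9.00.

9.00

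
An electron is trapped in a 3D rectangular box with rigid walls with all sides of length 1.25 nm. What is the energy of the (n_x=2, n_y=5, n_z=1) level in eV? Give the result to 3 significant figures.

For a 3D rectangular well E = (h²/8m_e)·Σ n_i²/L_i² = (6.626×10^-34)²/(8·9.109×10^-31) · [2²/(1.25 nm)² + 5²/(1.25 nm)² + 1²/(1.25 nm)²].
Evaluating gives E = 1.157×10^-18 J = 7.22 eV.

E = 7.22 eV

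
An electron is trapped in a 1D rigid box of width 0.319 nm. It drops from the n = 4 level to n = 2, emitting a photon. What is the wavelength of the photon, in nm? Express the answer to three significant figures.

E_1 = h²/(8m_eL²) = 5.921×10^-19 J, so ΔE = (4² − 2²)E_1 = 7.105×10^-18 J.
λ = hc/ΔE = (6.626×10^-34·2.998×10^8)/7.105×10^-18 = 2.80×10^-8 m = 28.0 nm.

λ = 28.0 nm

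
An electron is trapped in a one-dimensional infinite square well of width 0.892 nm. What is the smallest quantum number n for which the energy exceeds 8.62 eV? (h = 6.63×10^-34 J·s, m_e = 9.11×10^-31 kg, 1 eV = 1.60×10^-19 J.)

E_1 = h²/(8m_eL²) = 7.580×10^-20 J = 0.4738 eV.
Need n² > 8.62/0.4738 = 18.19, i.e. n > 4.265.
The smallest integer satisfying this is n = 5.

n = 5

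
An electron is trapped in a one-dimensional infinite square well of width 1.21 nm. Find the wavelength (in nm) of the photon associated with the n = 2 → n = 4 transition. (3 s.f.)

λ = 402 nm

E_1 = h²/(8m_eL²) = 4.115×10^-20 J, so ΔE = (4² − 2²)E_1 = 4.938×10^-19 J.
λ = hc/ΔE = (6.626×10^-34·2.998×10^8)/4.938×10^-19 = 4.02×10^-7 m = 402 nm.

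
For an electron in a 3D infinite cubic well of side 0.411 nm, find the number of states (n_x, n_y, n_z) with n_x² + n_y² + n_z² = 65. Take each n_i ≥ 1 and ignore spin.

The level has n_x² + n_y² + n_z² = 65. The ordered positive-integer solutions are (2, 5, 6), (2, 6, 5), (5, 2, 6), (5, 6, 2), (6, 2, 5), (6, 5, 2).
That gives 6 states.

degeneracy = 6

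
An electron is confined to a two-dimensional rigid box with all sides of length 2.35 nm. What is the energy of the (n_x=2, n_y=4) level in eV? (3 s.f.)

E = 1.36 eV

For a 2D rectangular well E = (h²/8m_e)·Σ n_i²/L_i² = (6.626×10^-34)²/(8·9.109×10^-31) · [2²/(2.35 nm)² + 4²/(2.35 nm)²].
Evaluating gives E = 2.182×10^-19 J = 1.36 eV.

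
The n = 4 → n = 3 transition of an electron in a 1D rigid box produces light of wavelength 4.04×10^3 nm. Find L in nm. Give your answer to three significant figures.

L = 2.93 nm

The photon carries ΔE = hc/λ = 6.626×10^-34·2.998×10^8/4.04×10^-6 m = 4.917×10^-20 J.
Since ΔE = (4² − 3²)E_1, E_1 = 7.024×10^-21 J, and L = h/√(8m_eE_1) = 2.93×10^-9 m = 2.93 nm.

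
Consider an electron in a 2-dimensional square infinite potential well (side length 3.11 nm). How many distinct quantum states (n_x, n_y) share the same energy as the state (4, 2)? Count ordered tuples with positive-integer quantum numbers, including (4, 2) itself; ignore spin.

degeneracy = 2

The level has n_x² + n_y² = 20. The ordered positive-integer solutions are (2, 4), (4, 2).
That gives 2 states.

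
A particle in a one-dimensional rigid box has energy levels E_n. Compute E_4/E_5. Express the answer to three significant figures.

0.640

E_n ∝ n², so E_4/E_5 = 4²/5² = 16/25 = 0.640.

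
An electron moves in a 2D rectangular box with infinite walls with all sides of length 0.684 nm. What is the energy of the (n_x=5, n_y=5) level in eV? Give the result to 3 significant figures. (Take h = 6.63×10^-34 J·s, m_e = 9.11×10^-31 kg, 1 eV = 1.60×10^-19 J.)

E = 40.3 eV

For a 2D rectangular well E = (h²/8m_e)·Σ n_i²/L_i² = (6.63×10^-34)²/(8·9.11×10^-31) · [5²/(0.684 nm)² + 5²/(0.684 nm)²].
Evaluating gives E = 6.446×10^-18 J = 40.3 eV.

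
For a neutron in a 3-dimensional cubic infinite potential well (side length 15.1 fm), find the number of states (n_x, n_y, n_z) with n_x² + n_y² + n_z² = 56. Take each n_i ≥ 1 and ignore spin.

The level has n_x² + n_y² + n_z² = 56. The ordered positive-integer solutions are (2, 4, 6), (2, 6, 4), (4, 2, 6), (4, 6, 2), (6, 2, 4), (6, 4, 2).
That gives 6 states.

degeneracy = 6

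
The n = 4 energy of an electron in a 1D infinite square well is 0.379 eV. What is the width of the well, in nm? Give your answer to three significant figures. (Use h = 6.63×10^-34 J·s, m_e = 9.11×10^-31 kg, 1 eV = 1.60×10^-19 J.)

From E_n = n²h²/(8m_eL²), L = n·h/√(8m_eE_n).
E_4 = 0.379 eV = 6.064×10^-20 J, so L = 4·6.63×10^-34/√(8·9.11×10^-31·6.064×10^-20) = 3.99×10^-9 m = 3.99 nm.

L = 3.99 nm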